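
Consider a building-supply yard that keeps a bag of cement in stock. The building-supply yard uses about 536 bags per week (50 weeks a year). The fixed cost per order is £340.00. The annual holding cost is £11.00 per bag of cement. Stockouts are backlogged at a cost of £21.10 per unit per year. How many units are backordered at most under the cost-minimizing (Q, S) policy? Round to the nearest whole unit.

S* ≈ 544 bags

Annual demand D = 536 × 50 = 26,800.
With planned backorders, Q* = √(2DS/H) · √((H+B)/B).
√(2DS/H) = √(2 × 26,800 × 340 / 11) = 1287.139.
√((H+B)/B) = √((11+21.1)/21.1) = 1.2334.
Q* ≈ 1587.584.
S* = Q* · H/(H+B) = 1587.584 × 11/32.1 ≈ 544.032.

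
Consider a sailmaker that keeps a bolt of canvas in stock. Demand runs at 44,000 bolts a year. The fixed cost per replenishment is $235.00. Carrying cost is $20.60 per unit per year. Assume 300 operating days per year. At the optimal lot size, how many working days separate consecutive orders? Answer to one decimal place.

T ≈ 6.8 days

Q* = √(2DS/H) = √(2 × 44,000 × 235 / 20.6) ≈ 1001.94.
Cycle time = Q*/D × 300 = 1001.94 / 44,000 × 300 ≈ 6.831 days.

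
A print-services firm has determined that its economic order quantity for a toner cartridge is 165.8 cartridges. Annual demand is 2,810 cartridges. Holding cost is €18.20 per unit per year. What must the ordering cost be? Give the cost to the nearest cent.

S ≈ €89.02

Invert the EOQ relation Q*² = 2DS/H.
From Q* = √(2DS/H): S = Q*²H / (2D) = 165.8² × 18.2 / (2 × 2,810) = 89.0234.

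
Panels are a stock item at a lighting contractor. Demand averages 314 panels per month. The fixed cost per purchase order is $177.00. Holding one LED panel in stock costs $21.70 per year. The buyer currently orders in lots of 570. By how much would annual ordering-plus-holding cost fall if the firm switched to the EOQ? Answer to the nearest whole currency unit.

Annual demand D = 314 × 12 = 3,768.
EOQ = √(2DS/H) = √(2 × 3,768 × 177 / 21.7) ≈ 247.93.
Cost at Q* = (D/Q*)S + (Q*/2)H = √(2DSH) ≈ $5,380.06.
Cost at Q = 570: (3,768/570)×177 + (570/2)×21.7 = $1,170.06 + $6,184.50 = $7,354.56.
Excess = $7,354.56 − $5,380.06 = $1,974.51.

Extra cost ≈ $1,975 per year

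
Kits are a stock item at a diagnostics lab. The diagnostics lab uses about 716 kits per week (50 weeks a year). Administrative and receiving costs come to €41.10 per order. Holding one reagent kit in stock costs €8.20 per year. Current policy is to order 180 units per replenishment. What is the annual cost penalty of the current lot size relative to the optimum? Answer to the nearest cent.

Annual demand D = 716 × 50 = 35,800.
EOQ = √(2DS/H) = √(2 × 35,800 × 41.1 / 8.2) ≈ 599.06.
Cost at Q* = (D/Q*)S + (Q*/2)H = √(2DSH) ≈ €4,912.29.
Cost at Q = 180: (35,800/180)×41.1 + (180/2)×8.2 = €8,174.33 + €738.00 = €8,912.33.
Excess = €8,912.33 − €4,912.29 = €4,000.04.

Extra cost ≈ €4,000.04 per year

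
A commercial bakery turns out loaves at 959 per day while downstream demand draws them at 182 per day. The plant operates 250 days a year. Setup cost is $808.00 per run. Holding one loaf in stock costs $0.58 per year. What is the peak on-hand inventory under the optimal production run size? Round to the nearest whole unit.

I_max ≈ 10,135 loaves

Annual demand D = 182 × 250 = 45,500.
Production build-up factor (1 − d/p) = 1 − 182/959 = 0.8102.
Q* = √(2DS / (H(1 − d/p))) = √(2 × 45,500 × 808 / (0.58 × 0.8102)).
= √(73,528,000 / 0.4699) ≈ 12508.671.
Maximum inventory = Q*(1 − d/p) = 12508.671 × 0.8102 ≈ 10134.763.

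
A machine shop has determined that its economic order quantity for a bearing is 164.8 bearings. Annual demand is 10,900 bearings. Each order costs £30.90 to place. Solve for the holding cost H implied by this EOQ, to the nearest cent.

Invert the EOQ relation Q*² = 2DS/H.
From Q* = √(2DS/H): H = 2DS / Q*² = 2 × 10,900 × 30.9 / 164.8² = 24.8028.

H ≈ £24.80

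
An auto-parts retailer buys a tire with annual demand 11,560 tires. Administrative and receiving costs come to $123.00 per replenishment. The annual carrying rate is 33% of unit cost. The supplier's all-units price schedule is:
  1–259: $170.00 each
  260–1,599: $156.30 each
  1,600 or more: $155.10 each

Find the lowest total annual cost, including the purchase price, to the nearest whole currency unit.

TC* ≈ $1,819,002

Holding cost per unit per year at price C is H = 0.33·C.
Evaluate total cost at each tier's feasible EOQ or, if the EOQ is below the tier, at the tier's minimum quantity.
EOQ at $170.00 = 225.1 (feasible in tier 1): TC = 11,560×$170.00 + (11,560/225.1)×123 + (225.1/2)×0.33×$170.00 = $1,977,830.71.
EOQ at $156.30 = 234.8 < 260, so use break Q=260: TC = 11,560×$156.30 + (11,560/260.0)×123 + (260.0/2)×0.33×$156.30 = $1,819,002.04.
EOQ at $155.10 = 235.7 < 1600, so use break Q=1600: TC = 11,560×$155.10 + (11,560/1600.0)×123 + (1600.0/2)×0.33×$155.10 = $1,834,791.07.
Lowest total cost among the candidates is at Q = 260.0.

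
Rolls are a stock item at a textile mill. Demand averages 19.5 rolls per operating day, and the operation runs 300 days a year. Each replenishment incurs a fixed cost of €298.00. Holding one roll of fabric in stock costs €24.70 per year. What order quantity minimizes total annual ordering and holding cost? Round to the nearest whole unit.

Annual demand D = 19.5 × 300 = 5,850.
EOQ = √(2DS / H) = √(2 × 5,850 × 298 / 24.7).
= √(3,486,600 / 24.7) = √141,157.8947 ≈ 375.710.

Q* ≈ 376 rolls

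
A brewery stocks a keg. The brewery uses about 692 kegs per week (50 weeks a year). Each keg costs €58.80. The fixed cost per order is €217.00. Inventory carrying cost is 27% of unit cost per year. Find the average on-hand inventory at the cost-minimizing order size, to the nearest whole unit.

Annual demand D = 692 × 50 = 34,600.
Holding cost H = 0.27 × €58.80 = €15.8760 per unit per year.
Q* = √(2DS/H) = √(2 × 34,600 × 217 / 15.876) ≈ 972.55.
Average inventory = Q*/2 ≈ 972.55 / 2 = 486.275.

Average inventory ≈ 486 kegs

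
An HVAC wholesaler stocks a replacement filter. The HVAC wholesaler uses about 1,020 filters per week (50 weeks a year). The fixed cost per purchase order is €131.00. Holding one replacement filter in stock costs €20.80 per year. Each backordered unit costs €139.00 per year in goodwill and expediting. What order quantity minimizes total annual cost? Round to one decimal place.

Q* ≈ 859.4 filters

Annual demand D = 1,020 × 50 = 51,000.
With planned backorders, Q* = √(2DS/H) · √((H+B)/B).
√(2DS/H) = √(2 × 51,000 × 131 / 20.8) = 801.501.
√((H+B)/B) = √((20.8+139)/139) = 1.0722.
Q* ≈ 859.380.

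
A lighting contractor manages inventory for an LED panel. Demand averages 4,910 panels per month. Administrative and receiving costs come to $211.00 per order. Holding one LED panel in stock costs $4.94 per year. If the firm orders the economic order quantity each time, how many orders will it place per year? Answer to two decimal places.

Annual demand D = 4,910 × 12 = 58,920.
EOQ = √(2DS/H) = √(2 × 58,920 × 211 / 4.94) ≈ 2243.49.
Orders per year = D / Q* = 58,920 / 2243.49 ≈ 26.263.

N ≈ 26.26 orders per year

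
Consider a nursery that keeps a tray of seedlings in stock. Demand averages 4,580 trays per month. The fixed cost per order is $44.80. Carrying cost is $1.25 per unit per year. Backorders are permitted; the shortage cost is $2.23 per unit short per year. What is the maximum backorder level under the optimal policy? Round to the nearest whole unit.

S* ≈ 891 trays

Annual demand D = 4,580 × 12 = 54,960.
With planned backorders, Q* = √(2DS/H) · √((H+B)/B).
√(2DS/H) = √(2 × 54,960 × 44.8 / 1.25) = 1984.826.
√((H+B)/B) = √((1.25+2.23)/2.23) = 1.2492.
Q* ≈ 2479.474.
S* = Q* · H/(H+B) = 2479.474 × 1.25/3.48 ≈ 890.616.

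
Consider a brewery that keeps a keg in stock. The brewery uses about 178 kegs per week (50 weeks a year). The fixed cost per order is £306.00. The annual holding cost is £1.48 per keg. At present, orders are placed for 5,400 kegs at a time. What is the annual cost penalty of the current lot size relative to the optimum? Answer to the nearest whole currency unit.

Annual demand D = 178 × 50 = 8,900.
EOQ = √(2DS/H) = √(2 × 8,900 × 306 / 1.48) ≈ 1918.40.
Cost at Q* = (D/Q*)S + (Q*/2)H = √(2DSH) ≈ £2,839.24.
Cost at Q = 5,400: (8,900/5,400)×306 + (5,400/2)×1.48 = £504.33 + £3,996.00 = £4,500.33.
Excess = £4,500.33 − £2,839.24 = £1,661.10.

Extra cost ≈ £1,661 per year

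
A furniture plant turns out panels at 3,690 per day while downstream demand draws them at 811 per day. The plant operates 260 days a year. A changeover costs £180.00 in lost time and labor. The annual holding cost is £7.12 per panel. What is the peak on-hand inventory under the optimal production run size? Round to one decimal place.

I_max ≈ 2,884.1 panels

Annual demand D = 811 × 260 = 210,860.
Production build-up factor (1 − d/p) = 1 − 811/3,690 = 0.7802.
Q* = √(2DS / (H(1 − d/p))) = √(2 × 210,860 × 180 / (7.12 × 0.7802)).
= √(75,909,600 / 5.5551) ≈ 3696.585.
Maximum inventory = Q*(1 − d/p) = 3696.585 × 0.7802 ≈ 2884.138.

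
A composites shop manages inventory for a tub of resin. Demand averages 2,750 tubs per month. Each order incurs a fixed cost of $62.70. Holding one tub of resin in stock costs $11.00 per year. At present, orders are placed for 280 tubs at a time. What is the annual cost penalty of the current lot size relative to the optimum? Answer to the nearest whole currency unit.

Annual demand D = 2,750 × 12 = 33,000.
EOQ = √(2DS/H) = √(2 × 33,000 × 62.7 / 11) ≈ 613.35.
Cost at Q* = (D/Q*)S + (Q*/2)H = √(2DSH) ≈ $6,746.87.
Cost at Q = 280: (33,000/280)×62.7 + (280/2)×11 = $7,389.64 + $1,540.00 = $8,929.64.
Excess = $8,929.64 − $6,746.87 = $2,182.78.

Extra cost ≈ $2,183 per year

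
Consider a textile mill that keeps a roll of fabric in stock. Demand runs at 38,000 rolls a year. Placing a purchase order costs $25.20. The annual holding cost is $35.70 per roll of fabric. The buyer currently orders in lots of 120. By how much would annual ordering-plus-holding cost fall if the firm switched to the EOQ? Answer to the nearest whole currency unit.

Extra cost ≈ $1,853 per year

EOQ = √(2DS/H) = √(2 × 38,000 × 25.2 / 35.7) ≈ 231.62.
Cost at Q* = (D/Q*)S + (Q*/2)H = √(2DSH) ≈ $8,268.77.
Cost at Q = 120: (38,000/120)×25.2 + (120/2)×35.7 = $7,980.00 + $2,142.00 = $10,122.00.
Excess = $10,122.00 − $8,268.77 = $1,853.23.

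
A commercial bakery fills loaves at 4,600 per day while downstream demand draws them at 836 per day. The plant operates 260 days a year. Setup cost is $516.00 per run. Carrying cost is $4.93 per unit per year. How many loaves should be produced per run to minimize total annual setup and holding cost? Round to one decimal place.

Q* ≈ 7,456.9 loaves

Annual demand D = 836 × 260 = 217,360.
Production build-up factor (1 − d/p) = 1 − 836/4,600 = 0.8183.
Q* = √(2DS / (H(1 − d/p))) = √(2 × 217,360 × 516 / (4.93 × 0.8183)).
= √(224,315,520 / 4.034) ≈ 7456.934.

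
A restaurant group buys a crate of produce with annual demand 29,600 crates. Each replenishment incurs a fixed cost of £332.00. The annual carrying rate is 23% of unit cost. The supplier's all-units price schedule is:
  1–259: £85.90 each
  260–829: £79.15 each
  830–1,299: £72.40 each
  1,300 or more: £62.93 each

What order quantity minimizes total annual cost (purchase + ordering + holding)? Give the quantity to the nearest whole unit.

Holding cost per unit per year at price C is H = 0.23·C.
Candidates are each tier's EOQ (if it falls in that tier) and each price-break quantity.
Tier 1 (£85.90): EOQ = 997.4 exceeds tier's upper bound 259, so this tier is dominated.
Tier 2 (£79.15): EOQ = 1039.1 exceeds tier's upper bound 829, so this tier is dominated.
EOQ at £72.40 = 1086.4 (feasible in tier 3): TC = 29,600×£72.40 + (29,600/1086.4)×332 + (1086.4/2)×0.23×£72.40 = £2,161,131.02.
EOQ at £62.93 = 1165.3 < 1300, so use break Q=1300: TC = 29,600×£62.93 + (29,600/1300.0)×332 + (1300.0/2)×0.23×£62.93 = £1,879,695.42.
Lowest total cost is £1,879,695.42 at Q = 1300.0.

Q* ≈ 1,300 crates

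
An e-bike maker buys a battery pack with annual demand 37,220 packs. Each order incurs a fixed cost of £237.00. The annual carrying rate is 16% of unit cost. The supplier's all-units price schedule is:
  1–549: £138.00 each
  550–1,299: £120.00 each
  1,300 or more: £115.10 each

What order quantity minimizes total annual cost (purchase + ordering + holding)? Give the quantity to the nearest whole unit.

Q* ≈ 1,300 packs

Holding cost per unit per year at price C is H = 0.16·C.
For each price level, check whether its EOQ is feasible; otherwise the best quantity at that price is the breakpoint.
Tier 1 (£138.00): EOQ = 893.9 exceeds tier's upper bound 549, so this tier is dominated.
EOQ at £120.00 = 958.6 (feasible in tier 2): TC = 37,220×£120.00 + (37,220/958.6)×237 + (958.6/2)×0.16×£120.00 = £4,484,804.67.
EOQ at £115.10 = 978.8 < 1300, so use break Q=1300: TC = 37,220×£115.10 + (37,220/1300.0)×237 + (1300.0/2)×0.16×£115.10 = £4,302,777.89.
Lowest total cost is £4,302,777.89 at Q = 1300.0.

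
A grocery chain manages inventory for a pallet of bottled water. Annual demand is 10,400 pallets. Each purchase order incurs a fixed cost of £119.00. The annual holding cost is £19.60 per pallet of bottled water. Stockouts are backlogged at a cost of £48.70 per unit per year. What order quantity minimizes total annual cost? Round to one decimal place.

With planned backorders, Q* = √(2DS/H) · √((H+B)/B).
√(2DS/H) = √(2 × 10,400 × 119 / 19.6) = 355.367.
√((H+B)/B) = √((19.6+48.7)/48.7) = 1.1843.
Q* ≈ 420.846.

Q* ≈ 420.8 pallets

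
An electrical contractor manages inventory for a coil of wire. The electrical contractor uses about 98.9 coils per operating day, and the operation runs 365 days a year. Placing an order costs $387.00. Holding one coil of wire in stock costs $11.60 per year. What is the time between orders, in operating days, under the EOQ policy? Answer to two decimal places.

Annual demand D = 98.9 × 365 = 36,098.5.
Q* = √(2DS/H) = √(2 × 36,098.5 × 387 / 11.6) ≈ 1551.98.
Cycle time = Q*/D × 365 = 1551.98 / 36,098.5 × 365 ≈ 15.692 days.

T ≈ 15.69 days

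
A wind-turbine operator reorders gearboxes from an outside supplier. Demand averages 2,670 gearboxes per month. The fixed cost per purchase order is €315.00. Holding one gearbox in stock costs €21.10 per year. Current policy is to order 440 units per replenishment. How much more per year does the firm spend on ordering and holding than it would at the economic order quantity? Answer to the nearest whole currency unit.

Extra cost ≈ €6,942 per year

Annual demand D = 2,670 × 12 = 32,040.
EOQ = √(2DS/H) = √(2 × 32,040 × 315 / 21.1) ≈ 978.08.
Cost at Q* = (D/Q*)S + (Q*/2)H = √(2DSH) ≈ €20,637.53.
Cost at Q = 440: (32,040/440)×315 + (440/2)×21.1 = €22,937.73 + €4,642.00 = €27,579.73.
Excess = €27,579.73 − €20,637.53 = €6,942.20.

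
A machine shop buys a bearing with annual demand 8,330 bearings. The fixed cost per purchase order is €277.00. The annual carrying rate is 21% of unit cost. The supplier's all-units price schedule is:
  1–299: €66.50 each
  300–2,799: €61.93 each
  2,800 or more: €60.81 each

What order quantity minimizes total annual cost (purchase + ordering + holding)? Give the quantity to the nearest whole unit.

Holding cost per unit per year at price C is H = 0.21·C.
Evaluate total cost at each tier's feasible EOQ or, if the EOQ is below the tier, at the tier's minimum quantity.
Tier 1 (€66.50): EOQ = 574.9 exceeds tier's upper bound 299, so this tier is dominated.
EOQ at €61.93 = 595.7 (feasible in tier 2): TC = 8,330×€61.93 + (8,330/595.7)×277 + (595.7/2)×0.21×€61.93 = €523,623.97.
EOQ at €60.81 = 601.1 < 2800, so use break Q=2800: TC = 8,330×€60.81 + (8,330/2800.0)×277 + (2800.0/2)×0.21×€60.81 = €525,249.52.
Lowest total cost is €523,623.97 at Q = 595.7.

Q* ≈ 596 bearings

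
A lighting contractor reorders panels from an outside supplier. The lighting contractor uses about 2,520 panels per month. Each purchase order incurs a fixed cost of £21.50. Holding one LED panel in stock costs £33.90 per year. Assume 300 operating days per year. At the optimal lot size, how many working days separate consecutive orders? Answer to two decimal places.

Annual demand D = 2,520 × 12 = 30,240.
The optimal lot size = √(2DS/H) = √(2 × 30,240 × 21.5 / 33.9) ≈ 195.85.
Cycle time = Q*/D × 300 = 195.85 / 30,240 × 300 ≈ 1.943 days.

T ≈ 1.94 days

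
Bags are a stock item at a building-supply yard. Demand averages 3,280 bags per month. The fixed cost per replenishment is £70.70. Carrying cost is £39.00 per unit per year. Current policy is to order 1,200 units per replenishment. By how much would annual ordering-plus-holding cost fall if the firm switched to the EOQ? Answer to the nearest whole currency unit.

Annual demand D = 3,280 × 12 = 39,360.
EOQ = √(2DS/H) = √(2 × 39,360 × 70.7 / 39) ≈ 377.76.
Cost at Q* = (D/Q*)S + (Q*/2)H = √(2DSH) ≈ £14,732.77.
Cost at Q = 1,200: (39,360/1,200)×70.7 + (1,200/2)×39 = £2,318.96 + £23,400.00 = £25,718.96.
Excess = £25,718.96 − £14,732.77 = £10,986.19.

Extra cost ≈ £10,986 per year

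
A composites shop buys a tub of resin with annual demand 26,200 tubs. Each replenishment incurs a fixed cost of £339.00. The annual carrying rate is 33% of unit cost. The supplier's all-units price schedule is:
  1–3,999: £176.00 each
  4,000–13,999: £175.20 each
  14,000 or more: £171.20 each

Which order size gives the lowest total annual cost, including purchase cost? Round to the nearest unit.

Holding cost per unit per year at price C is H = 0.33·C.
For each price level, check whether its EOQ is feasible; otherwise the best quantity at that price is the breakpoint.
EOQ at £176.00 = 553.0 (feasible in tier 1): TC = 26,200×£176.00 + (26,200/553.0)×339 + (553.0/2)×0.33×£176.00 = £4,643,320.24.
EOQ at £175.20 = 554.3 < 4000, so use break Q=4000: TC = 26,200×£175.20 + (26,200/4000.0)×339 + (4000.0/2)×0.33×£175.20 = £4,708,092.45.
EOQ at £171.20 = 560.7 < 14000, so use break Q=14000: TC = 26,200×£171.20 + (26,200/14000.0)×339 + (14000.0/2)×0.33×£171.20 = £4,881,546.41.
Lowest total cost is £4,643,320.24 at Q = 553.0.

Q* ≈ 553 tubs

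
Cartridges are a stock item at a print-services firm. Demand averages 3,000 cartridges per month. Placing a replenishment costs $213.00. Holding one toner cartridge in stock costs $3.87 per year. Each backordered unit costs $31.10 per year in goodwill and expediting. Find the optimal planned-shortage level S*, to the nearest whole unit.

Annual demand D = 3,000 × 12 = 36,000.
With planned backorders, Q* = √(2DS/H) · √((H+B)/B).
√(2DS/H) = √(2 × 36,000 × 213 / 3.87) = 1990.676.
√((H+B)/B) = √((3.87+31.1)/31.1) = 1.0604.
Q* ≈ 2110.903.
S* = Q* · H/(H+B) = 2110.903 × 3.87/34.97 ≈ 233.606.

S* ≈ 234 cartridges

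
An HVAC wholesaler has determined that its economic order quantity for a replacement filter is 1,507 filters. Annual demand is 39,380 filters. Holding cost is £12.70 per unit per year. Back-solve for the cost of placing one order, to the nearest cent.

The basic EOQ model gives Q* = √(2DS/H); rearrange for the unknown.
From Q* = √(2DS/H): S = Q*²H / (2D) = 1,507² × 12.7 / (2 × 39,380) = 366.2052.

S ≈ £366.21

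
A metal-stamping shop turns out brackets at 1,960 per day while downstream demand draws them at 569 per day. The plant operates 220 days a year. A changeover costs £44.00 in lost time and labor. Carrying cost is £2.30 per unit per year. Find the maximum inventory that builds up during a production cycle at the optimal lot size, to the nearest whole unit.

I_max ≈ 1,844 brackets

Annual demand D = 569 × 220 = 125,180.
Production build-up factor (1 − d/p) = 1 − 569/1,960 = 0.7097.
Q* = √(2DS / (H(1 − d/p))) = √(2 × 125,180 × 44 / (2.3 × 0.7097)).
= √(11,015,840 / 1.6323) ≈ 2597.822.
Maximum inventory = Q*(1 − d/p) = 2597.822 × 0.7097 ≈ 1843.658.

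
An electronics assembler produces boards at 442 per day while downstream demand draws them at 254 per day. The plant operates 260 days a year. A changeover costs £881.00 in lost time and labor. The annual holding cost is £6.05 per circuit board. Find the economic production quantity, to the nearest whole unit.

Q* ≈ 6,725 boards

Annual demand D = 254 × 260 = 66,040.
Production build-up factor (1 − d/p) = 1 − 254/442 = 0.4253.
Q* = √(2DS / (H(1 − d/p))) = √(2 × 66,040 × 881 / (6.05 × 0.4253)).
= √(116,362,480 / 2.5733) ≈ 6724.516.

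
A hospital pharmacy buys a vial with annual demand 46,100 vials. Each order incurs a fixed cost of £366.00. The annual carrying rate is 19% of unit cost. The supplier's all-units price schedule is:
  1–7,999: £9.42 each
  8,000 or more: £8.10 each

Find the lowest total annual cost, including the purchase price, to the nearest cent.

TC* ≈ £381,675.08

Holding cost per unit per year at price C is H = 0.19·C.
Candidates are each tier's EOQ (if it falls in that tier) and each price-break quantity.
EOQ at £9.42 = 4342.1 (feasible in tier 1): TC = 46,100×£9.42 + (46,100/4342.1)×366 + (4342.1/2)×0.19×£9.42 = £442,033.56.
EOQ at £8.10 = 4682.6 < 8000, so use break Q=8000: TC = 46,100×£8.10 + (46,100/8000.0)×366 + (8000.0/2)×0.19×£8.10 = £381,675.08.
Lowest total cost among the candidates is at Q = 8000.0.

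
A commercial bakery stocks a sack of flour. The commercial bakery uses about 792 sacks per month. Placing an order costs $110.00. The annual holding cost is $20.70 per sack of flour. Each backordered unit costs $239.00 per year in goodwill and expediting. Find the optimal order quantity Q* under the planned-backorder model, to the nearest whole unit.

Q* ≈ 331 sacks

Annual demand D = 792 × 12 = 9,504.
With planned backorders, Q* = √(2DS/H) · √((H+B)/B).
√(2DS/H) = √(2 × 9,504 × 110 / 20.7) = 317.819.
√((H+B)/B) = √((20.7+239)/239) = 1.0424.
Q* ≈ 331.296.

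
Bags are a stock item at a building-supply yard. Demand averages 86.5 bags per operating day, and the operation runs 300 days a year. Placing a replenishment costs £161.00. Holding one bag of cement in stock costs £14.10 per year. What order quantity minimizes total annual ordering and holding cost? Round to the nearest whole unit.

Q* ≈ 770 bags

Annual demand D = 86.5 × 300 = 25,950.
EOQ = √(2DS / H) = √(2 × 25,950 × 161 / 14.1).
= √(8,355,900 / 14.1) = √592,617.0213 ≈ 769.816.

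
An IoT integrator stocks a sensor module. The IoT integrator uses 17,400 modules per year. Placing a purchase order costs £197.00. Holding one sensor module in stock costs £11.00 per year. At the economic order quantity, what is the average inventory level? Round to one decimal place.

The optimal lot size = √(2DS/H) = √(2 × 17,400 × 197 / 11) ≈ 789.45.
Average inventory = Q*/2 ≈ 789.45 / 2 = 394.727.

Average inventory ≈ 394.7 modules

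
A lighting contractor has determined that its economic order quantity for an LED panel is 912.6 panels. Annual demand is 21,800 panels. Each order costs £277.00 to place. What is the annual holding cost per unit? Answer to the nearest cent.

Invert the EOQ relation Q*² = 2DS/H.
From Q* = √(2DS/H): H = 2DS / Q*² = 2 × 21,800 × 277 / 912.6² = 14.5012.

H ≈ £14.50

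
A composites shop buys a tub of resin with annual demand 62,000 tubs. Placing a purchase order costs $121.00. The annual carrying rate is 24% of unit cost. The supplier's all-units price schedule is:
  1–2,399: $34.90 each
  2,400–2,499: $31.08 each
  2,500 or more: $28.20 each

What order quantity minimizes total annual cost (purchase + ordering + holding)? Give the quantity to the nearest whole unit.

Holding cost per unit per year at price C is H = 0.24·C.
Evaluate total cost at each tier's feasible EOQ or, if the EOQ is below the tier, at the tier's minimum quantity.
EOQ at $34.90 = 1338.4 (feasible in tier 1): TC = 62,000×$34.90 + (62,000/1338.4)×121 + (1338.4/2)×0.24×$34.90 = $2,175,010.42.
EOQ at $31.08 = 1418.3 < 2400, so use break Q=2400: TC = 62,000×$31.08 + (62,000/2400.0)×121 + (2400.0/2)×0.24×$31.08 = $1,939,036.87.
EOQ at $28.20 = 1488.9 < 2500, so use break Q=2500: TC = 62,000×$28.20 + (62,000/2500.0)×121 + (2500.0/2)×0.24×$28.20 = $1,759,860.80.
Lowest total cost is $1,759,860.80 at Q = 2500.0.

Q* ≈ 2,500 tubs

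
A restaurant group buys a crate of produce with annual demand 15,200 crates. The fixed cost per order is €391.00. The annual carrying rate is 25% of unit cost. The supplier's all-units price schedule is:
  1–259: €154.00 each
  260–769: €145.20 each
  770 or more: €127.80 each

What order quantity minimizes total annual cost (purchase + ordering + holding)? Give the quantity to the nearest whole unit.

Q* ≈ 770 crates

Holding cost per unit per year at price C is H = 0.25·C.
Candidates are each tier's EOQ (if it falls in that tier) and each price-break quantity.
Tier 1 (€154.00): EOQ = 555.6 exceeds tier's upper bound 259, so this tier is dominated.
EOQ at €145.20 = 572.2 (feasible in tier 2): TC = 15,200×€145.20 + (15,200/572.2)×391 + (572.2/2)×0.25×€145.20 = €2,227,812.01.
EOQ at €127.80 = 609.9 < 770, so use break Q=770: TC = 15,200×€127.80 + (15,200/770.0)×391 + (770.0/2)×0.25×€127.80 = €1,962,579.19.
Lowest total cost is €1,962,579.19 at Q = 770.0.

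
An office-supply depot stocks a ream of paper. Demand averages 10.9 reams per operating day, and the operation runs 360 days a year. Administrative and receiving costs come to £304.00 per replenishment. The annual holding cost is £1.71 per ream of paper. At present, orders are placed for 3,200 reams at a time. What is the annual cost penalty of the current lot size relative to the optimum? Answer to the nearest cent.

Extra cost ≈ £1,088.95 per year

Annual demand D = 10.9 × 360 = 3,924.
EOQ = √(2DS/H) = √(2 × 3,924 × 304 / 1.71) ≈ 1181.19.
Cost at Q* = (D/Q*)S + (Q*/2)H = √(2DSH) ≈ £2,019.83.
Cost at Q = 3,200: (3,924/3,200)×304 + (3,200/2)×1.71 = £372.78 + £2,736.00 = £3,108.78.
Excess = £3,108.78 − £2,019.83 = £1,088.95.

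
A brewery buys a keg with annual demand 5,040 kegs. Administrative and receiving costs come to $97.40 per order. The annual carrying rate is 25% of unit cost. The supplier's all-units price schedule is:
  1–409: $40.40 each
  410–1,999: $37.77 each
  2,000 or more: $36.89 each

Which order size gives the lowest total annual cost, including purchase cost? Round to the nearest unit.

Holding cost per unit per year at price C is H = 0.25·C.
Candidates are each tier's EOQ (if it falls in that tier) and each price-break quantity.
EOQ at $40.40 = 311.8 (feasible in tier 1): TC = 5,040×$40.40 + (5,040/311.8)×97.4 + (311.8/2)×0.25×$40.40 = $206,764.98.
EOQ at $37.77 = 322.5 < 410, so use break Q=410: TC = 5,040×$37.77 + (5,040/410.0)×97.4 + (410.0/2)×0.25×$37.77 = $193,493.82.
EOQ at $36.89 = 326.3 < 2000, so use break Q=2000: TC = 5,040×$36.89 + (5,040/2000.0)×97.4 + (2000.0/2)×0.25×$36.89 = $195,393.55.
Lowest total cost is $193,493.82 at Q = 410.0.

Q* ≈ 410 kegs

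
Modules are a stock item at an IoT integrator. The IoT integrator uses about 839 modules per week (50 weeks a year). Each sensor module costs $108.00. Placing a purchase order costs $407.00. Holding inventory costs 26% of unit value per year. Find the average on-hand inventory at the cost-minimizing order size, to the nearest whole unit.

Average inventory ≈ 551 modules

Annual demand D = 839 × 50 = 41,950.
Holding cost H = 0.26 × $108.00 = $28.0800 per unit per year.
The optimal lot size = √(2DS/H) = √(2 × 41,950 × 407 / 28.08) ≈ 1102.76.
Average inventory = Q*/2 ≈ 1102.76 / 2 = 551.378.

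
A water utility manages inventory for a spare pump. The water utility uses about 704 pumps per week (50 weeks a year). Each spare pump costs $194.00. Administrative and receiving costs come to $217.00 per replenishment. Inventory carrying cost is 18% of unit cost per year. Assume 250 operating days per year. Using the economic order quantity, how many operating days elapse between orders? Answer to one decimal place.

Annual demand D = 704 × 50 = 35,200.
Holding cost H = 0.18 × $194.00 = $34.9200 per unit per year.
Q* = √(2DS/H) = √(2 × 35,200 × 217 / 34.92) ≈ 661.42.
Cycle time = Q*/D × 250 = 661.42 / 35,200 × 250 ≈ 4.698 days.

T ≈ 4.7 days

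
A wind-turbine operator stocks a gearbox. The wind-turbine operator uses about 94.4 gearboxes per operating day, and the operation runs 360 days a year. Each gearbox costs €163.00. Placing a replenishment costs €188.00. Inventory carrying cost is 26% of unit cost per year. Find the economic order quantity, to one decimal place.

Annual demand D = 94.4 × 360 = 33,984.
Holding cost H = 0.26 × €163.00 = €42.3800 per unit per year.
EOQ = √(2DS / H) = √(2 × 33,984 × 188 / 42.38).
= √(12,777,984 / 42.38) = √301,509.7688 ≈ 549.099.

Q* ≈ 549.1 gearboxes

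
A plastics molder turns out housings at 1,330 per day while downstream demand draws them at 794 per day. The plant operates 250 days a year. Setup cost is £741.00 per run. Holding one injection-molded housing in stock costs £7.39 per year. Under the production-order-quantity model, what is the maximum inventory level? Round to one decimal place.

Annual demand D = 794 × 250 = 198,500.
Production build-up factor (1 − d/p) = 1 − 794/1,330 = 0.4030.
Q* = √(2DS / (H(1 − d/p))) = √(2 × 198,500 × 741 / (7.39 × 0.4030)).
= √(294,177,000 / 2.9782) ≈ 9938.608.
Maximum inventory = Q*(1 − d/p) = 9938.608 × 0.4030 ≈ 4005.334.

I_max ≈ 4,005.3 housings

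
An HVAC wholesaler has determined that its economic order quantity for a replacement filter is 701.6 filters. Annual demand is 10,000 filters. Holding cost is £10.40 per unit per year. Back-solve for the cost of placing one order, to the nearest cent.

The basic EOQ model gives Q* = √(2DS/H); rearrange for the unknown.
From Q* = √(2DS/H): S = Q*²H / (2D) = 701.6² × 10.4 / (2 × 10,000) = 255.9661.

S ≈ £255.97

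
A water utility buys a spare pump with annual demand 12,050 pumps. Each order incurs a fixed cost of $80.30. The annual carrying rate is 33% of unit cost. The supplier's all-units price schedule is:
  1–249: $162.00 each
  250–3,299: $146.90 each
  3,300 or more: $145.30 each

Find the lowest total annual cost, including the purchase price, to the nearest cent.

TC* ≈ $1,780,075.08

Holding cost per unit per year at price C is H = 0.33·C.
Evaluate total cost at each tier's feasible EOQ or, if the EOQ is below the tier, at the tier's minimum quantity.
EOQ at $162.00 = 190.3 (feasible in tier 1): TC = 12,050×$162.00 + (12,050/190.3)×80.3 + (190.3/2)×0.33×$162.00 = $1,962,271.40.
EOQ at $146.90 = 199.8 < 250, so use break Q=250: TC = 12,050×$146.90 + (12,050/250.0)×80.3 + (250.0/2)×0.33×$146.90 = $1,780,075.08.
EOQ at $145.30 = 200.9 < 3300, so use break Q=3300: TC = 12,050×$145.30 + (12,050/3300.0)×80.3 + (3300.0/2)×0.33×$145.30 = $1,830,274.07.
Lowest total cost among the candidates is at Q = 250.0.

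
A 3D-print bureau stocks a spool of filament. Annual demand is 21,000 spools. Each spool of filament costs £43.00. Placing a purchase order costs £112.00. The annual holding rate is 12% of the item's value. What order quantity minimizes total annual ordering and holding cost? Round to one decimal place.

Q* ≈ 954.8 spools

Holding cost H = 0.12 × £43.00 = £5.1600 per unit per year.
EOQ = √(2DS / H) = √(2 × 21,000 × 112 / 5.16).
= √(4,704,000 / 5.16) = √911,627.907 ≈ 954.792.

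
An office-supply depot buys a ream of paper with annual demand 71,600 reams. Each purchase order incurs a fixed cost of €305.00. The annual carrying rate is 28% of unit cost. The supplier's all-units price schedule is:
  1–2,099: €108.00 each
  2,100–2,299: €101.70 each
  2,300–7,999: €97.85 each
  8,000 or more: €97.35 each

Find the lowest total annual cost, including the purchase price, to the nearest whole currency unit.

TC* ≈ €7,047,062

Holding cost per unit per year at price C is H = 0.28·C.
For each price level, check whether its EOQ is feasible; otherwise the best quantity at that price is the breakpoint.
EOQ at €108.00 = 1201.8 (feasible in tier 1): TC = 71,600×€108.00 + (71,600/1201.8)×305 + (1201.8/2)×0.28×€108.00 = €7,769,142.29.
EOQ at €101.70 = 1238.5 < 2100, so use break Q=2100: TC = 71,600×€101.70 + (71,600/2100.0)×305 + (2100.0/2)×0.28×€101.70 = €7,322,018.85.
EOQ at €97.85 = 1262.6 < 2300, so use break Q=2300: TC = 71,600×€97.85 + (71,600/2300.0)×305 + (2300.0/2)×0.28×€97.85 = €7,047,062.48.
EOQ at €97.35 = 1265.8 < 8000, so use break Q=8000: TC = 71,600×€97.35 + (71,600/8000.0)×305 + (8000.0/2)×0.28×€97.35 = €7,082,021.75.
Lowest total cost among the candidates is at Q = 2300.0.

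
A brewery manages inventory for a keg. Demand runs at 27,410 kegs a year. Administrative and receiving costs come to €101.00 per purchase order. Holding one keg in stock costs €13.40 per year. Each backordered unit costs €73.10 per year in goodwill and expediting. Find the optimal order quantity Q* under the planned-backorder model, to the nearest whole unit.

Q* ≈ 699 kegs

With planned backorders, Q* = √(2DS/H) · √((H+B)/B).
√(2DS/H) = √(2 × 27,410 × 101 / 13.4) = 642.803.
√((H+B)/B) = √((13.4+73.1)/73.1) = 1.0878.
Q* ≈ 699.241.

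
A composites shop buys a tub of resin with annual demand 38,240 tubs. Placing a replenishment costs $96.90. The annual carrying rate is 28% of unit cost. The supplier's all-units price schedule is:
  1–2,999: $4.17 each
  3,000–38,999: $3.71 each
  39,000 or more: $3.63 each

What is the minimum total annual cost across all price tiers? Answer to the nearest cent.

Holding cost per unit per year at price C is H = 0.28·C.
For each price level, check whether its EOQ is feasible; otherwise the best quantity at that price is the breakpoint.
EOQ at $4.17 = 2519.4 (feasible in tier 1): TC = 38,240×$4.17 + (38,240/2519.4)×96.9 + (2519.4/2)×0.28×$4.17 = $162,402.39.
EOQ at $3.71 = 2671.0 < 3000, so use break Q=3000: TC = 38,240×$3.71 + (38,240/3000.0)×96.9 + (3000.0/2)×0.28×$3.71 = $144,663.75.
EOQ at $3.63 = 2700.2 < 39000, so use break Q=39000: TC = 38,240×$3.63 + (38,240/39000.0)×96.9 + (39000.0/2)×0.28×$3.63 = $158,726.01.
Lowest total cost among the candidates is at Q = 3000.0.

TC* ≈ $144,663.75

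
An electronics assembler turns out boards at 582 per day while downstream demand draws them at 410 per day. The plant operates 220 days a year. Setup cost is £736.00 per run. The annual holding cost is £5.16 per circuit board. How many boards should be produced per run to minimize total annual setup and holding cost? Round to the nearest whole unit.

Q* ≈ 9,331 boards

Annual demand D = 410 × 220 = 90,200.
Production build-up factor (1 − d/p) = 1 − 410/582 = 0.2955.
Q* = √(2DS / (H(1 − d/p))) = √(2 × 90,200 × 736 / (5.16 × 0.2955)).
= √(132,774,400 / 1.5249) ≈ 9331.030.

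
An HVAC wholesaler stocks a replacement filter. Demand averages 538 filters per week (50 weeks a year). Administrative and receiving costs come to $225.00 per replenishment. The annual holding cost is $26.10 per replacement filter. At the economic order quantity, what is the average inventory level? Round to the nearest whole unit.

Annual demand D = 538 × 50 = 26,900.
The optimal lot size = √(2DS/H) = √(2 × 26,900 × 225 / 26.1) ≈ 681.02.
Average inventory = Q*/2 ≈ 681.02 / 2 = 340.512.

Average inventory ≈ 341 filters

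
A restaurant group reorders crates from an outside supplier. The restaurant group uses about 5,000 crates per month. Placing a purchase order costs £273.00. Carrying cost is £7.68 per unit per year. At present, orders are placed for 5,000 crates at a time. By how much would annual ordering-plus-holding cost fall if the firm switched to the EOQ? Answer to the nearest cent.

Annual demand D = 5,000 × 12 = 60,000.
EOQ = √(2DS/H) = √(2 × 60,000 × 273 / 7.68) ≈ 2065.34.
Cost at Q* = (D/Q*)S + (Q*/2)H = √(2DSH) ≈ £15,861.80.
Cost at Q = 5,000: (60,000/5,000)×273 + (5,000/2)×7.68 = £3,276.00 + £19,200.00 = £22,476.00.
Excess = £22,476.00 − £15,861.80 = £6,614.20.

Extra cost ≈ £6,614.20 per year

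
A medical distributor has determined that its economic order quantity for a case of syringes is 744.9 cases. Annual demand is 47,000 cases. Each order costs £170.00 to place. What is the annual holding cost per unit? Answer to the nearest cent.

The basic EOQ model gives Q* = √(2DS/H); rearrange for the unknown.
From Q* = √(2DS/H): H = 2DS / Q*² = 2 × 47,000 × 170 / 744.9² = 28.7992.

H ≈ £28.80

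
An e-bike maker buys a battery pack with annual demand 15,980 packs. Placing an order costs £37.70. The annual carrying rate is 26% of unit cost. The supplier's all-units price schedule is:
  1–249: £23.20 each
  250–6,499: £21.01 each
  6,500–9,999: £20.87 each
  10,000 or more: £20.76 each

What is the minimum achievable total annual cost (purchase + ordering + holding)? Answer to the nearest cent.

TC* ≈ £338,305.31

Holding cost per unit per year at price C is H = 0.26·C.
Candidates are each tier's EOQ (if it falls in that tier) and each price-break quantity.
Tier 1 (£23.20): EOQ = 446.9 exceeds tier's upper bound 249, so this tier is dominated.
EOQ at £21.01 = 469.7 (feasible in tier 2): TC = 15,980×£21.01 + (15,980/469.7)×37.7 + (469.7/2)×0.26×£21.01 = £338,305.31.
EOQ at £20.87 = 471.2 < 6500, so use break Q=6500: TC = 15,980×£20.87 + (15,980/6500.0)×37.7 + (6500.0/2)×0.26×£20.87 = £351,230.43.
EOQ at £20.76 = 472.5 < 10000, so use break Q=10000: TC = 15,980×£20.76 + (15,980/10000.0)×37.7 + (10000.0/2)×0.26×£20.76 = £358,793.04.
Lowest total cost among the candidates is at Q = 469.7.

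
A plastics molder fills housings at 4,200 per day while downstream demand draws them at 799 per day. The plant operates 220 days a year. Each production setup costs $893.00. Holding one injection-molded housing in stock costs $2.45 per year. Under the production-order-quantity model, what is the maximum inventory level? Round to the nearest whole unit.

Annual demand D = 799 × 220 = 175,780.
Production build-up factor (1 − d/p) = 1 − 799/4,200 = 0.8098.
Q* = √(2DS / (H(1 − d/p))) = √(2 × 175,780 × 893 / (2.45 × 0.8098)).
= √(313,943,080 / 1.9839) ≈ 12579.511.
Maximum inventory = Q*(1 − d/p) = 12579.511 × 0.8098 ≈ 10186.408.

I_max ≈ 10,186 housings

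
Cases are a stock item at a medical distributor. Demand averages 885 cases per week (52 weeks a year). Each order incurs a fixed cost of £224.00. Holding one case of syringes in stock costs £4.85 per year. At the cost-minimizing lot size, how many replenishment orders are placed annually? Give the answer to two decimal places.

Annual demand D = 885 × 52 = 46,020.
EOQ = √(2DS/H) = √(2 × 46,020 × 224 / 4.85) ≈ 2061.78.
Orders per year = D / Q* = 46,020 / 2061.78 ≈ 22.321.

N ≈ 22.32 orders per year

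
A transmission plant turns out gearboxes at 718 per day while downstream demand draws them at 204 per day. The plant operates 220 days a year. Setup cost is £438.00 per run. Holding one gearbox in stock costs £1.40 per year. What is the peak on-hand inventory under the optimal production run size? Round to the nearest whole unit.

Annual demand D = 204 × 220 = 44,880.
Production build-up factor (1 − d/p) = 1 − 204/718 = 0.7159.
Q* = √(2DS / (H(1 − d/p))) = √(2 × 44,880 × 438 / (1.4 × 0.7159)).
= √(39,314,880 / 1.0022) ≈ 6263.183.
Maximum inventory = Q*(1 − d/p) = 6263.183 × 0.7159 ≈ 4483.672.

I_max ≈ 4,484 gearboxes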